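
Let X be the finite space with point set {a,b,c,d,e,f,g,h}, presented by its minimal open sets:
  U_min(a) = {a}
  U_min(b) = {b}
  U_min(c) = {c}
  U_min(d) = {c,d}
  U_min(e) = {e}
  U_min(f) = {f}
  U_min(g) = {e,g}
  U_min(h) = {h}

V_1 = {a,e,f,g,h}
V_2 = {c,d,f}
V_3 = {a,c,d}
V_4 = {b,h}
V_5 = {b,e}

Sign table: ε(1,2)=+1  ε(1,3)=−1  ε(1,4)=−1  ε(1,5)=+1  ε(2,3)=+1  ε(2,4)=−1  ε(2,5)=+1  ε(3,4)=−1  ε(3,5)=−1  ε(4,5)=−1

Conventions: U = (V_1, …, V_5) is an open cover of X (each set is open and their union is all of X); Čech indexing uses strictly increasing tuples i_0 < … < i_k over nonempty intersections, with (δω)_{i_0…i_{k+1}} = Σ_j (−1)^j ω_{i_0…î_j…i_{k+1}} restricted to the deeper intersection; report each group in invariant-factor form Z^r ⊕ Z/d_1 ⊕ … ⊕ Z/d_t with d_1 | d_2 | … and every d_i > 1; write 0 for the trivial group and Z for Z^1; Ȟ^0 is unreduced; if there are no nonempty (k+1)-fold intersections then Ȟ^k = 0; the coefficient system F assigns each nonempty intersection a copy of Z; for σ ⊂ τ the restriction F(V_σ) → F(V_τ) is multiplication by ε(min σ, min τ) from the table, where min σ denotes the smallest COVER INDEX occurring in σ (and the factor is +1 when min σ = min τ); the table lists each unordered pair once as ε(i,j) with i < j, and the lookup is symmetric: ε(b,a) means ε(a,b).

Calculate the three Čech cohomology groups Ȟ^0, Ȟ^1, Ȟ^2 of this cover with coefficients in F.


intersection data:
  V12={f} V13={a} V14={h} V15={e} V23={c,d} V45={b}
C dims 5,6; δ0: rk 5, SNF 1^4·2
Ȟ^0 = (5 − 5) − 0 = 0, so Ȟ^0 ≅ 0
Ȟ^1 = (6 − 0) − 5 = 1 plus torsion [2], so Ȟ^1 ≅ Z ⊕ Z/2
Ȟ^2 = (0 − 0) − 0 = 0, so Ȟ^2 ≅ 0

Ȟ^0 = 0, Ȟ^1 = Z ⊕ Z/2 and Ȟ^2 = 0


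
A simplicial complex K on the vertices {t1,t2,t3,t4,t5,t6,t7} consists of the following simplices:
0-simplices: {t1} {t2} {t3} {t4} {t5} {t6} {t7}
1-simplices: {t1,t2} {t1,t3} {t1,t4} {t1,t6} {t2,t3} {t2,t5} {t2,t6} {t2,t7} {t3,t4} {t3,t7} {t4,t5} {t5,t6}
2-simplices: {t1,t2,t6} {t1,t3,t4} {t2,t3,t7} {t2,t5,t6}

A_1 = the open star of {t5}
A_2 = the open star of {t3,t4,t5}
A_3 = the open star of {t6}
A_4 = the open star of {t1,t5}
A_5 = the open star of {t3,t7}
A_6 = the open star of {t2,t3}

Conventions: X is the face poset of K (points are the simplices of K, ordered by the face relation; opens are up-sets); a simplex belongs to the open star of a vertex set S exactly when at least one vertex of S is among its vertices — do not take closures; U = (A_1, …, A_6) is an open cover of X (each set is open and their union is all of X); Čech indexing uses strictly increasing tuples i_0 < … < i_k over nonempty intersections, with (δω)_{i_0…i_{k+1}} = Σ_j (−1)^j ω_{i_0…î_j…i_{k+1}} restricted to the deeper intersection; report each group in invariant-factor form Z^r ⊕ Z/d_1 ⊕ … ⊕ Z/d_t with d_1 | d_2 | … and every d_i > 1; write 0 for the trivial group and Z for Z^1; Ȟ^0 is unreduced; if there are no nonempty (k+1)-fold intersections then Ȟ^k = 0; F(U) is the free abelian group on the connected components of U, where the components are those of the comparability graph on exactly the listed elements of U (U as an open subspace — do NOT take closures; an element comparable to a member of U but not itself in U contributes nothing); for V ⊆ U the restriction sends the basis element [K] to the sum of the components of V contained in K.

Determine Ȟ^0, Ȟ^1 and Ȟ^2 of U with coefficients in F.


Ȟ^0(U;F) ≅ Z, Ȟ^1(U;F) ≅ Z^2 and Ȟ^2(U;F) ≅ 0

nerve simplices:
  A1={{t5},{t2,t5},{t4,t5},{t5,t6},{t2,t5,t6}} A2={{t3},{t4},{t5},{t1,t3},{t1,t4},{t2,t3},{t2,t5},{t3,t4},{t3,t7},{t4,t5},{t5,t6},{t1,t3,t4},{t2,t3,t7},{t2,t5,t6}} A3={{t6},{t1,t6},{t2,t6},{t5,t6},{t1,t2,t6},{t2,t5,t6}} A4={{t1},{t5},{t1,t2},{t1,t3},{t1,t4},{t1,t6},{t2,t5},{t4,t5},{t5,t6},{t1,t2,t6},{t1,t3,t4},{t2,t5,t6}} A5={{t3},{t7},{t1,t3},{t2,t3},{t2,t7},{t3,t4},{t3,t7},{t1,t3,t4},{t2,t3,t7}} A6={{t2},{t3},{t1,t2},{t1,t3},{t2,t3},{t2,t5},{t2,t6},{t2,t7},{t3,t4},{t3,t7},{t1,t2,t6},{t1,t3,t4},{t2,t3,t7},{t2,t5,t6}}
  A12={{t5},{t2,t5},{t4,t5},{t5,t6},{t2,t5,t6}} A13={{t5,t6},{t2,t5,t6}} A14={{t5},{t2,t5},{t4,t5},{t5,t6},{t2,t5,t6}} A16={{t2,t5},{t2,t5,t6}} A23={{t5,t6},{t2,t5,t6}} A24={{t5},{t1,t3},{t1,t4},{t2,t5},{t4,t5},{t5,t6},{t1,t3,t4},{t2,t5,t6}} A25={{t3},{t1,t3},{t2,t3},{t3,t4},{t3,t7},{t1,t3,t4},{t2,t3,t7}} A26={{t3},{t1,t3},{t2,t3},{t2,t5},{t3,t4},{t3,t7},{t1,t3,t4},{t2,t3,t7},{t2,t5,t6}} A34={{t1,t6},{t5,t6},{t1,t2,t6},{t2,t5,t6}} A36={{t2,t6},{t1,t2,t6},{t2,t5,t6}} A45={{t1,t3},{t1,t3,t4}} A46={{t1,t2},{t1,t3},{t2,t5},{t1,t2,t6},{t1,t3,t4},{t2,t5,t6}} A56={{t3},{t1,t3},{t2,t3},{t2,t7},{t3,t4},{t3,t7},{t1,t3,t4},{t2,t3,t7}}
  A123={{t5,t6},{t2,t5,t6}} A124={{t5},{t2,t5},{t4,t5},{t5,t6},{t2,t5,t6}} A126={{t2,t5},{t2,t5,t6}} A134={{t5,t6},{t2,t5,t6}} A136={{t2,t5,t6}} A146={{t2,t5},{t2,t5,t6}} A234={{t5,t6},{t2,t5,t6}} A236={{t2,t5,t6}} A245={{t1,t3},{t1,t3,t4}} A246={{t1,t3},{t2,t5},{t1,t3,t4},{t2,t5,t6}} A256={{t3},{t1,t3},{t2,t3},{t3,t4},{t3,t7},{t1,t3,t4},{t2,t3,t7}} A346={{t1,t2,t6},{t2,t5,t6}} A456={{t1,t3},{t1,t3,t4}}
  A1234={{t5,t6},{t2,t5,t6}} A1236={{t2,t5,t6}} A1246={{t2,t5},{t2,t5,t6}} A1346={{t2,t5,t6}} A2346={{t2,t5,t6}} A2456={{t1,t3},{t1,t3,t4}}
  A12346={{t2,t5,t6}}
components per intersection:
  A1: {{t5},{t2,t5},{t4,t5},{t5,t6},{t2,t5,t6}}
  A2: {{t3},{t4},{t5},{t1,t3},{t1,t4},{t2,t3},{t2,t5},{t3,t4},{t3,t7},{t4,t5},{t5,t6},{t1,t3,t4},{t2,t3,t7},{t2,t5,t6}}
  A3: {{t6},{t1,t6},{t2,t6},{t5,t6},{t1,t2,t6},{t2,t5,t6}}
  A4: {{t1},{t1,t2},{t1,t3},{t1,t4},{t1,t6},{t1,t2,t6},{t1,t3,t4}} {{t5},{t2,t5},{t4,t5},{t5,t6},{t2,t5,t6}}
  A5: {{t3},{t7},{t1,t3},{t2,t3},{t2,t7},{t3,t4},{t3,t7},{t1,t3,t4},{t2,t3,t7}}
  A6: {{t2},{t3},{t1,t2},{t1,t3},{t2,t3},{t2,t5},{t2,t6},{t2,t7},{t3,t4},{t3,t7},{t1,t2,t6},{t1,t3,t4},{t2,t3,t7},{t2,t5,t6}}
  A12: {{t5},{t2,t5},{t4,t5},{t5,t6},{t2,t5,t6}}
  A13: {{t5,t6},{t2,t5,t6}}
  A14: {{t5},{t2,t5},{t4,t5},{t5,t6},{t2,t5,t6}}
  A16: {{t2,t5},{t2,t5,t6}}
  A23: {{t5,t6},{t2,t5,t6}}
  A24: {{t5},{t2,t5},{t4,t5},{t5,t6},{t2,t5,t6}} {{t1,t3},{t1,t4},{t1,t3,t4}}
  A25: {{t3},{t1,t3},{t2,t3},{t3,t4},{t3,t7},{t1,t3,t4},{t2,t3,t7}}
  A26: {{t3},{t1,t3},{t2,t3},{t3,t4},{t3,t7},{t1,t3,t4},{t2,t3,t7}} {{t2,t5},{t2,t5,t6}}
  A34: {{t1,t6},{t1,t2,t6}} {{t5,t6},{t2,t5,t6}}
  A36: {{t2,t6},{t1,t2,t6},{t2,t5,t6}}
  A45: {{t1,t3},{t1,t3,t4}}
  A46: {{t1,t2},{t1,t2,t6}} {{t1,t3},{t1,t3,t4}} {{t2,t5},{t2,t5,t6}}
  A56: {{t3},{t1,t3},{t2,t3},{t2,t7},{t3,t4},{t3,t7},{t1,t3,t4},{t2,t3,t7}}
  A123: {{t5,t6},{t2,t5,t6}}
  A124: {{t5},{t2,t5},{t4,t5},{t5,t6},{t2,t5,t6}}
  A126: {{t2,t5},{t2,t5,t6}}
  A134: {{t5,t6},{t2,t5,t6}}
  A136: {{t2,t5,t6}}
  A146: {{t2,t5},{t2,t5,t6}}
  A234: {{t5,t6},{t2,t5,t6}}
  A236: {{t2,t5,t6}}
  A245: {{t1,t3},{t1,t3,t4}}
  A246: {{t1,t3},{t1,t3,t4}} {{t2,t5},{t2,t5,t6}}
  A256: {{t3},{t1,t3},{t2,t3},{t3,t4},{t3,t7},{t1,t3,t4},{t2,t3,t7}}
  A346: {{t1,t2,t6}} {{t2,t5,t6}}
  A456: {{t1,t3},{t1,t3,t4}}
  A1234: {{t5,t6},{t2,t5,t6}}
  A1236: {{t2,t5,t6}}
  A1246: {{t2,t5},{t2,t5,t6}}
  A1346: {{t2,t5,t6}}
  A2346: {{t2,t5,t6}}
  A2456: {{t1,t3},{t1,t3,t4}}
  A12346: {{t2,t5,t6}}
C dims 7,18,15,6; δ0: rk 6, SNF 1^6; δ1: rk 10, SNF 1^10; δ2: rk 5, SNF 1^5
degree 0: 7−6−0 = 1 → Ȟ^0 ≅ Z
degree 1: 18−10−6 = 2 → Ȟ^1 ≅ Z^2
degree 2: 15−5−10 = 0 → Ȟ^2 ≅ 0


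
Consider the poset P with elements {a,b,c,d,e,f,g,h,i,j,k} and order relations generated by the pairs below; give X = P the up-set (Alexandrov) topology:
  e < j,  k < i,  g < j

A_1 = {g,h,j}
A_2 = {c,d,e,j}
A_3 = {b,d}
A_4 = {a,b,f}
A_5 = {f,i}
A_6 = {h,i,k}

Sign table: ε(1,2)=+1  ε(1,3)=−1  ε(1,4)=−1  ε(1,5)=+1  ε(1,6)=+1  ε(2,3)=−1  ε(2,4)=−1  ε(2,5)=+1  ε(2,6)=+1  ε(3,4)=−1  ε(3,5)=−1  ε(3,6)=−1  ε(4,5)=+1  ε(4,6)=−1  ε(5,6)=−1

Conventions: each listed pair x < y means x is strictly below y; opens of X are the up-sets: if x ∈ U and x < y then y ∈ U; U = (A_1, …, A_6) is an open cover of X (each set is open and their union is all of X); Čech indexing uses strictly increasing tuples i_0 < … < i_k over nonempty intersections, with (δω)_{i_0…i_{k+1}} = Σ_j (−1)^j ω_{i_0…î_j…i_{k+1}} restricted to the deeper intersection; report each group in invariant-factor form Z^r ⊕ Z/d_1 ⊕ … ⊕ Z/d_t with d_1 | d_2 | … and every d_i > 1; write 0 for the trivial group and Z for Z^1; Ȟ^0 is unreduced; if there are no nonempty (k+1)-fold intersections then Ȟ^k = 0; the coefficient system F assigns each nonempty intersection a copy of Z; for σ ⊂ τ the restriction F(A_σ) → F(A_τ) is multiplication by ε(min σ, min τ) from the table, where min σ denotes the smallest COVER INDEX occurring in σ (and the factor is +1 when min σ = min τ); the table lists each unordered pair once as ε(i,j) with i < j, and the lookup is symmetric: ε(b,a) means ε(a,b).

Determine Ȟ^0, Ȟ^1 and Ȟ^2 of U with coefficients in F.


Ȟ^0 = 0; Ȟ^1 = Z/2; Ȟ^2 = 0

nonempty intersections:
  A12={j} A16={h} A23={d} A34={b} A45={f} A56={i}
C dims 6,6; δ0: rk 6, SNF 1^5·2
Ȟ^0: (6−6)−0=0 ⇒ 0
Ȟ^1: (6−0)−6=0 plus torsion [2] ⇒ Z/2
Ȟ^2: (0−0)−0=0 ⇒ 0


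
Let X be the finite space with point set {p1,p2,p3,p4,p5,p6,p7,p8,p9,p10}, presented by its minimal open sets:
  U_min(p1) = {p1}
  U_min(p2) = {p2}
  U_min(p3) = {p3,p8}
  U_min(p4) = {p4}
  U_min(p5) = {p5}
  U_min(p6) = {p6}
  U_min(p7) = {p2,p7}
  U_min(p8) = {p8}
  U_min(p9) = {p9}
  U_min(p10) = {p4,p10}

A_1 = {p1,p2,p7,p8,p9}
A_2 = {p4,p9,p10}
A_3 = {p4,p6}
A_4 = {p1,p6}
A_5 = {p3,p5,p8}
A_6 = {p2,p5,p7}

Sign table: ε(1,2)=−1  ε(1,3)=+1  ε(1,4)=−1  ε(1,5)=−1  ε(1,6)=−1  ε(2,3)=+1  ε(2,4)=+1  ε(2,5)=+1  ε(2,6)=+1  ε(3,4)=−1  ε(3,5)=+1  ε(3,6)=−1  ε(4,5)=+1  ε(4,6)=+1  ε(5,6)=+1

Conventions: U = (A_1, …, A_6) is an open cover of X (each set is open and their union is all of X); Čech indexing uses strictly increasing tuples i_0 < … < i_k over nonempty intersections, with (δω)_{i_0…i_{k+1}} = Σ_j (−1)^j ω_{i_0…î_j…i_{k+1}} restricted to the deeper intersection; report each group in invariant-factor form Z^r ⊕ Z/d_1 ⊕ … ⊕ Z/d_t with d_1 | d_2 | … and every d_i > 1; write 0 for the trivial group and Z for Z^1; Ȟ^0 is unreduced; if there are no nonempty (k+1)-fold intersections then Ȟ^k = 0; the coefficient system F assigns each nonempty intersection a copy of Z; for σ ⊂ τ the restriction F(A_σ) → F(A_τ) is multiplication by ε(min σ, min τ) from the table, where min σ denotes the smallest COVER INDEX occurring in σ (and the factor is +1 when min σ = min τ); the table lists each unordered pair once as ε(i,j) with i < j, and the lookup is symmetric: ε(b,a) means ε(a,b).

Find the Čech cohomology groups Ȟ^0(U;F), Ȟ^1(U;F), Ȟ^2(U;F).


Ȟ^0(U;F) ≅ 0; Ȟ^1(U;F) ≅ Z ⊕ Z/2; Ȟ^2(U;F) ≅ 0

nonempty overlaps:
  A12={p9} A14={p1} A15={p8} A16={p2,p7} A23={p4} A34={p6} A56={p5}
C dims 6,7; δ0: rk 6, SNF 1^5·2
degree 0: 6−6−0 = 0 → Ȟ^0 ≅ 0
degree 1: 7−0−6 = 1 plus torsion [2] → Ȟ^1 ≅ Z ⊕ Z/2
degree 2: 0−0−0 = 0 → Ȟ^2 ≅ 0


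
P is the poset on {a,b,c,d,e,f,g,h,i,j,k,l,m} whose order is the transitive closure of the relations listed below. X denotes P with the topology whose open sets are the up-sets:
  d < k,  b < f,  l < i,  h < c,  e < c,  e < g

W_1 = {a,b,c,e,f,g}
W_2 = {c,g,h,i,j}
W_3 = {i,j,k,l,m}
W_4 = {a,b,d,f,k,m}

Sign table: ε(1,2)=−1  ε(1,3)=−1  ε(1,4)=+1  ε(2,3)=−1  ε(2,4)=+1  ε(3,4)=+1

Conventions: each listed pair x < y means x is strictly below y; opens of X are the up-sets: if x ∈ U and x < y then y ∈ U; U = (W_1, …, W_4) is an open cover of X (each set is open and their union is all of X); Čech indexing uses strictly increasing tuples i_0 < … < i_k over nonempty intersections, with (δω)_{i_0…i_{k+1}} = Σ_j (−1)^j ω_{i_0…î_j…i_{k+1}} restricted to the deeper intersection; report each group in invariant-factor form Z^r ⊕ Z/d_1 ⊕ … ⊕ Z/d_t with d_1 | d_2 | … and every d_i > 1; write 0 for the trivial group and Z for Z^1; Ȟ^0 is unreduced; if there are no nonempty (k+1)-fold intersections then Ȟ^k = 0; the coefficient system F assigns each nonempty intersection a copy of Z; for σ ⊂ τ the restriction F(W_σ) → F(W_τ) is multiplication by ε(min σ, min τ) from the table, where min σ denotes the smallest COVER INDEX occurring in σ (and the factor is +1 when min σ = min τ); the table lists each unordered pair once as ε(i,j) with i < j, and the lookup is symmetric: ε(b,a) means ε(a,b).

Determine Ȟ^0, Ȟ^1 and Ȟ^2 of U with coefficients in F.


nonempty overlaps:
  W12={c,g} W14={a,b,f} W23={i,j} W34={k,m}
C dims 4,4; δ0: rk 3, SNF 1^3
degree 0: 4−3−0 = 1 → Ȟ^0 ≅ Z
degree 1: 4−0−3 = 1 → Ȟ^1 ≅ Z
degree 2: 0−0−0 = 0 → Ȟ^2 ≅ 0

Ȟ^0(U;F) ≅ Z, Ȟ^1(U;F) ≅ Z and Ȟ^2(U;F) ≅ 0


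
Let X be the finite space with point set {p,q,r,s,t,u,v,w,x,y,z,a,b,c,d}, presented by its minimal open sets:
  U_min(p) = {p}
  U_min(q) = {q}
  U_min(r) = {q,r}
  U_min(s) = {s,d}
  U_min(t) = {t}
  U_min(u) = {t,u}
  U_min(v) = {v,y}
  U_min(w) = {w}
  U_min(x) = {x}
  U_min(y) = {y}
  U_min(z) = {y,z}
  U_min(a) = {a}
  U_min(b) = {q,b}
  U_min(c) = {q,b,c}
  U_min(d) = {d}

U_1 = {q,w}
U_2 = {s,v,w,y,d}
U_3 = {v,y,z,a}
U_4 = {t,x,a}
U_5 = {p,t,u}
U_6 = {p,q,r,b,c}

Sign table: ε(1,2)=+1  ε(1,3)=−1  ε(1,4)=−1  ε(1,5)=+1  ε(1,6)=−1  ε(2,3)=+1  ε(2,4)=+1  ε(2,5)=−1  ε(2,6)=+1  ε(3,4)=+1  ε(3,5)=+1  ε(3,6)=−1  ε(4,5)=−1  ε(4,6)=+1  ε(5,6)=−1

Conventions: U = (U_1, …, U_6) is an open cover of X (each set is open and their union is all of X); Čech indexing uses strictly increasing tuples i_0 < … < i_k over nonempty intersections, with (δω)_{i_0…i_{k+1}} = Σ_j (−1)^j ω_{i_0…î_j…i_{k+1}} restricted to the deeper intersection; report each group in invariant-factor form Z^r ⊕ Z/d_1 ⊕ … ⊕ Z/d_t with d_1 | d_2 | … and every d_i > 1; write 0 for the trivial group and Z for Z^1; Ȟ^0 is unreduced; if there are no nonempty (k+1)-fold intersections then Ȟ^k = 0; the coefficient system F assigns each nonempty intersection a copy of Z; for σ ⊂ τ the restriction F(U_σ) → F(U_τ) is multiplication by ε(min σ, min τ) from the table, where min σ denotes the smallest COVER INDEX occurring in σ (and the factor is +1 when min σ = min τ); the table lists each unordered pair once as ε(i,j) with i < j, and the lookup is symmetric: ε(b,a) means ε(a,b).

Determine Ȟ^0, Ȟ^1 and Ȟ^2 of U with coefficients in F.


nonempty overlaps:
  U12={w} U16={q} U23={v,y} U34={a} U45={t} U56={p}
C dims 6,6; δ0: rk 6, SNF 1^5·2
degree 0: 6−6−0 = 0 → Ȟ^0 ≅ 0
degree 1: 6−0−6 = 0 plus torsion [2] → Ȟ^1 ≅ Z/2
degree 2: 0−0−0 = 0 → Ȟ^2 ≅ 0

Ȟ^0(U;F) ≅ 0,  Ȟ^1(U;F) ≅ Z/2,  Ȟ^2(U;F) ≅ 0


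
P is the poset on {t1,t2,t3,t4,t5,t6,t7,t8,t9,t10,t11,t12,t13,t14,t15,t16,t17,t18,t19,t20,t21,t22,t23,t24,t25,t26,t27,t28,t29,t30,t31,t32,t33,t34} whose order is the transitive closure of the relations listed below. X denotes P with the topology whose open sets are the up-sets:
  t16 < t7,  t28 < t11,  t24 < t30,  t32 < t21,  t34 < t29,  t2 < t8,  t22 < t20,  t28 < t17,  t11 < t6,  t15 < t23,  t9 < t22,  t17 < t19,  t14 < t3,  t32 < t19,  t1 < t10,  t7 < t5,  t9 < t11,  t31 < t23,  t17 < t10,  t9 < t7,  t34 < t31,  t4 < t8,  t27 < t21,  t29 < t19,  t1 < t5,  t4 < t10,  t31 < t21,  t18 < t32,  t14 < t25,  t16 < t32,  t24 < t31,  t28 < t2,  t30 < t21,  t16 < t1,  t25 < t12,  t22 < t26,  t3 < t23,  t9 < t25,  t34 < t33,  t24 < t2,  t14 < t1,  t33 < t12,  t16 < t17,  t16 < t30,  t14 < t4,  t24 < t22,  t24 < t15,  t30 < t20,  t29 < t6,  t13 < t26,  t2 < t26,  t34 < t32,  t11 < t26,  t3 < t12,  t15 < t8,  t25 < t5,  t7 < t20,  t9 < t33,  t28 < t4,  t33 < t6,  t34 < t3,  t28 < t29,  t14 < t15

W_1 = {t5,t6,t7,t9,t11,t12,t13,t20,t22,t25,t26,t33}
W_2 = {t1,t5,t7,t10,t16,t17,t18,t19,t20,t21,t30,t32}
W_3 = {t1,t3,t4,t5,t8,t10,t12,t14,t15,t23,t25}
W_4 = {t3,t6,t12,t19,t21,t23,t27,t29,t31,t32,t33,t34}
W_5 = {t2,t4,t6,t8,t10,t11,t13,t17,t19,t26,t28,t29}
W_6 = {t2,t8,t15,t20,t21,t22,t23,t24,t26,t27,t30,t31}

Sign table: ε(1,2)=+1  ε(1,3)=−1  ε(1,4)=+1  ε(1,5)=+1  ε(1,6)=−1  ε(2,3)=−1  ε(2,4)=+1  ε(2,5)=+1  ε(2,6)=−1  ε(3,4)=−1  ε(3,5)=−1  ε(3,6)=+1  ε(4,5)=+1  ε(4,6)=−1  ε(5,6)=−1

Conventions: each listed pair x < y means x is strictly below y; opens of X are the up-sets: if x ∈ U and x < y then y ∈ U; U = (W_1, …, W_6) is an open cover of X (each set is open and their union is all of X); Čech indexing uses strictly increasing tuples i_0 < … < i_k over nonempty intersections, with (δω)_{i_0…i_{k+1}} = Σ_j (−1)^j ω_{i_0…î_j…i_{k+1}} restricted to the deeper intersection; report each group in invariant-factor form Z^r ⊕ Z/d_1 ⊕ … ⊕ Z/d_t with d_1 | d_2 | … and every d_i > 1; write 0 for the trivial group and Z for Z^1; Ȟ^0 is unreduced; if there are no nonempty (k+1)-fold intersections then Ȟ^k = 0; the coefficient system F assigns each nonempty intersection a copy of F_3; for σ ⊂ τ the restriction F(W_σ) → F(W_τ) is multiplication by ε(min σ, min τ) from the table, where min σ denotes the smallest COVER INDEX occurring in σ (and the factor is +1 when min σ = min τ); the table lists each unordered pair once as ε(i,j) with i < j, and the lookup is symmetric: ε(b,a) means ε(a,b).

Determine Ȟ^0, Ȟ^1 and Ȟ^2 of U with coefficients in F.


Ȟ^0 ≅ Z/3; Ȟ^1 ≅ 0; Ȟ^2 ≅ 0

cover nerve:
  W12={t5,t7,t20} W13={t5,t12,t25} W14={t6,t12,t33} W15={t6,t11,t13,t26} W16={t20,t22,t26} W23={t1,t5,t10} W24={t19,t21,t32} W25={t10,t17,t19} W26={t20,t21,t30} W34={t3,t12,t23} W35={t4,t8,t10} W36={t8,t15,t23} W45={t6,t19,t29} W46={t21,t23,t27,t31} W56={t2,t8,t26}
  W123={t5} W126={t20} W134={t12} W145={t6} W156={t26} W235={t10} W245={t19} W246={t21} W346={t23} W356={t8}
C dims 6,15,10; δ0: rk_F3 5; δ1: rk_F3 10
Ȟ^0: (6−5)−0=1 ⇒ Z/3
Ȟ^1: (15−10)−5=0 ⇒ 0
Ȟ^2: (10−0)−10=0 ⇒ 0


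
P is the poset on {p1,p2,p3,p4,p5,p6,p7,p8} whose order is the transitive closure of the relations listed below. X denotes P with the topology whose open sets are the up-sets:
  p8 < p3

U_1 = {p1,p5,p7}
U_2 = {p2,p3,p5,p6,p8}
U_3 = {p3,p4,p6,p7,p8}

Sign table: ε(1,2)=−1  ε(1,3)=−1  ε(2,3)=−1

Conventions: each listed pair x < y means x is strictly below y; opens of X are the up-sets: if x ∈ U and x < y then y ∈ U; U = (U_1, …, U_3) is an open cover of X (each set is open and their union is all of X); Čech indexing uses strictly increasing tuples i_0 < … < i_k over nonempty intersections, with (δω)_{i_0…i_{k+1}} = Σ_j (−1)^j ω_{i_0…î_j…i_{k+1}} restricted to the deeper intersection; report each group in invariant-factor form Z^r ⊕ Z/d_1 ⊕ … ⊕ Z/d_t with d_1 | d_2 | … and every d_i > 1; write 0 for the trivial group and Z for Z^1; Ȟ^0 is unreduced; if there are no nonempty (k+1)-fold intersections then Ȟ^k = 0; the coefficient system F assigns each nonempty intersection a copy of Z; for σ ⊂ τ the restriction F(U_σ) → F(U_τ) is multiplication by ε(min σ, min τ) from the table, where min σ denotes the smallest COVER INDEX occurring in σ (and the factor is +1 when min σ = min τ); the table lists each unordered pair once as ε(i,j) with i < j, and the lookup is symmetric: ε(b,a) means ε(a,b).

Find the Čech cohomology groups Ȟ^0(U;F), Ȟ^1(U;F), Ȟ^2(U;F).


Ȟ^0 ≅ 0, Ȟ^1 ≅ Z/2, Ȟ^2 ≅ 0

intersection data:
  U12={p5} U13={p7} U23={p3,p6,p8}
C dims 3,3; δ0: rk 3, SNF 1^2·2
Ȟ^0 = (3 − 3) − 0 = 0, so Ȟ^0 ≅ 0
Ȟ^1 = (3 − 0) − 3 = 0 plus torsion [2], so Ȟ^1 ≅ Z/2
Ȟ^2 = (0 − 0) − 0 = 0, so Ȟ^2 ≅ 0


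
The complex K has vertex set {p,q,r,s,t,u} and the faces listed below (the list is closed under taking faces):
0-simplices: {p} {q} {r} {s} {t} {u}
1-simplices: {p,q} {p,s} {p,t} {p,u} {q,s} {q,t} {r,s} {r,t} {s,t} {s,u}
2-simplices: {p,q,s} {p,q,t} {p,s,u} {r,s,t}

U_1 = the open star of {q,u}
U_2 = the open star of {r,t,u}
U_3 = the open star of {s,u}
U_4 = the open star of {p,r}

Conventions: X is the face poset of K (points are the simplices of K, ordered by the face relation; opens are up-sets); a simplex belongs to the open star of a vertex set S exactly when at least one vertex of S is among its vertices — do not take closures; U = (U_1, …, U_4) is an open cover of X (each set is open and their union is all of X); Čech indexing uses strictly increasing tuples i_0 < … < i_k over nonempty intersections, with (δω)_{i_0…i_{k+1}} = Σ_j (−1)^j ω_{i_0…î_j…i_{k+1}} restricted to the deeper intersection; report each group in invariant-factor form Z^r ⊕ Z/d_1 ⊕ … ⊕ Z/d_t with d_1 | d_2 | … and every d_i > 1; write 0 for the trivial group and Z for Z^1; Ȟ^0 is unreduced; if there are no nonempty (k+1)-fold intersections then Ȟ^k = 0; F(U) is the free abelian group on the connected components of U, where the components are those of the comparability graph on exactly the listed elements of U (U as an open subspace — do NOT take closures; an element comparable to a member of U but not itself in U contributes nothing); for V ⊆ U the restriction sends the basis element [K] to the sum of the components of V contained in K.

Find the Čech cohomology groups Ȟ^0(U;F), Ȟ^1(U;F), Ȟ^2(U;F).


cover nerve:
  U1={{q},{u},{p,q},{p,u},{q,s},{q,t},{s,u},{p,q,s},{p,q,t},{p,s,u}} U2={{r},{t},{u},{p,t},{p,u},{q,t},{r,s},{r,t},{s,t},{s,u},{p,q,t},{p,s,u},{r,s,t}} U3={{s},{u},{p,s},{p,u},{q,s},{r,s},{s,t},{s,u},{p,q,s},{p,s,u},{r,s,t}} U4={{p},{r},{p,q},{p,s},{p,t},{p,u},{r,s},{r,t},{p,q,s},{p,q,t},{p,s,u},{r,s,t}}
  U12={{u},{p,u},{q,t},{s,u},{p,q,t},{p,s,u}} U13={{u},{p,u},{q,s},{s,u},{p,q,s},{p,s,u}} U14={{p,q},{p,u},{p,q,s},{p,q,t},{p,s,u}} U23={{u},{p,u},{r,s},{s,t},{s,u},{p,s,u},{r,s,t}} U24={{r},{p,t},{p,u},{r,s},{r,t},{p,q,t},{p,s,u},{r,s,t}} U34={{p,s},{p,u},{r,s},{p,q,s},{p,s,u},{r,s,t}}
  U123={{u},{p,u},{s,u},{p,s,u}} U124={{p,u},{p,q,t},{p,s,u}} U134={{p,u},{p,q,s},{p,s,u}} U234={{p,u},{r,s},{p,s,u},{r,s,t}}
  U1234={{p,u},{p,s,u}}
components per intersection:
  U1: {{q},{p,q},{q,s},{q,t},{p,q,s},{p,q,t}} {{u},{p,u},{s,u},{p,s,u}}
  U2: {{r},{t},{p,t},{q,t},{r,s},{r,t},{s,t},{p,q,t},{r,s,t}} {{u},{p,u},{s,u},{p,s,u}}
  U3: {{s},{u},{p,s},{p,u},{q,s},{r,s},{s,t},{s,u},{p,q,s},{p,s,u},{r,s,t}}
  U4: {{p},{p,q},{p,s},{p,t},{p,u},{p,q,s},{p,q,t},{p,s,u}} {{r},{r,s},{r,t},{r,s,t}}
  U12: {{u},{p,u},{s,u},{p,s,u}} {{q,t},{p,q,t}}
  U13: {{u},{p,u},{s,u},{p,s,u}} {{q,s},{p,q,s}}
  U14: {{p,q},{p,q,s},{p,q,t}} {{p,u},{p,s,u}}
  U23: {{u},{p,u},{s,u},{p,s,u}} {{r,s},{s,t},{r,s,t}}
  U24: {{r},{r,s},{r,t},{r,s,t}} {{p,t},{p,q,t}} {{p,u},{p,s,u}}
  U34: {{p,s},{p,u},{p,q,s},{p,s,u}} {{r,s},{r,s,t}}
  U123: {{u},{p,u},{s,u},{p,s,u}}
  U124: {{p,u},{p,s,u}} {{p,q,t}}
  U134: {{p,u},{p,s,u}} {{p,q,s}}
  U234: {{p,u},{p,s,u}} {{r,s},{r,s,t}}
  U1234: {{p,u},{p,s,u}}
C dims 7,13,7,1; δ0: rk 6, SNF 1^6; δ1: rk 6, SNF 1^6; δ2: rk 1, SNF 1^1
Ȟ^0: (7−6)−0=1 ⇒ Z
Ȟ^1: (13−6)−6=1 ⇒ Z
Ȟ^2: (7−1)−6=0 ⇒ 0

Ȟ^0 = Z, Ȟ^1 = Z, Ȟ^2 = 0


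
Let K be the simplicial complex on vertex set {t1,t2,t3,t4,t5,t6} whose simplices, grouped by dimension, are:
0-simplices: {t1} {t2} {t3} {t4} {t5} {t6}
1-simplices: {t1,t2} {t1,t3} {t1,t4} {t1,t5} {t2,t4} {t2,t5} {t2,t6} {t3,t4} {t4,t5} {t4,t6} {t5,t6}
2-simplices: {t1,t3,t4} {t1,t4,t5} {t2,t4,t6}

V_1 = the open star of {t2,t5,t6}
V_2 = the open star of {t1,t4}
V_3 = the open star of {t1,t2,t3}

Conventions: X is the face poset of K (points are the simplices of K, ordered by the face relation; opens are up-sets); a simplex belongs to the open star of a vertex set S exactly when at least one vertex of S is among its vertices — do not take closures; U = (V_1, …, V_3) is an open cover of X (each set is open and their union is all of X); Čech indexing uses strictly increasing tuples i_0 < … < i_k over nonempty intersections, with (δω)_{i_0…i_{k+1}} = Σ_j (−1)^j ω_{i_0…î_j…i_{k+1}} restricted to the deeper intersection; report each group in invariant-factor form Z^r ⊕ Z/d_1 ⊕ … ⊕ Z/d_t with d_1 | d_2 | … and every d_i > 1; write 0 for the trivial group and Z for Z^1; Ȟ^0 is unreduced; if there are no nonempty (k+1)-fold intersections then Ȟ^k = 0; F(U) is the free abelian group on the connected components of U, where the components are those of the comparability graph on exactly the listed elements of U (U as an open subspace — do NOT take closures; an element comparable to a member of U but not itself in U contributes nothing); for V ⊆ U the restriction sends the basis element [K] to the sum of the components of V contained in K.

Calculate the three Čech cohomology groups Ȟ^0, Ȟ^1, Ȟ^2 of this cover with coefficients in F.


nonempty intersections:
  V1={{t2},{t5},{t6},{t1,t2},{t1,t5},{t2,t4},{t2,t5},{t2,t6},{t4,t5},{t4,t6},{t5,t6},{t1,t4,t5},{t2,t4,t6}} V2={{t1},{t4},{t1,t2},{t1,t3},{t1,t4},{t1,t5},{t2,t4},{t3,t4},{t4,t5},{t4,t6},{t1,t3,t4},{t1,t4,t5},{t2,t4,t6}} V3={{t1},{t2},{t3},{t1,t2},{t1,t3},{t1,t4},{t1,t5},{t2,t4},{t2,t5},{t2,t6},{t3,t4},{t1,t3,t4},{t1,t4,t5},{t2,t4,t6}}
  V12={{t1,t2},{t1,t5},{t2,t4},{t4,t5},{t4,t6},{t1,t4,t5},{t2,t4,t6}} V13={{t2},{t1,t2},{t1,t5},{t2,t4},{t2,t5},{t2,t6},{t1,t4,t5},{t2,t4,t6}} V23={{t1},{t1,t2},{t1,t3},{t1,t4},{t1,t5},{t2,t4},{t3,t4},{t1,t3,t4},{t1,t4,t5},{t2,t4,t6}}
  V123={{t1,t2},{t1,t5},{t2,t4},{t1,t4,t5},{t2,t4,t6}}
components per intersection:
  V1: {{t2},{t5},{t6},{t1,t2},{t1,t5},{t2,t4},{t2,t5},{t2,t6},{t4,t5},{t4,t6},{t5,t6},{t1,t4,t5},{t2,t4,t6}}
  V2: {{t1},{t4},{t1,t2},{t1,t3},{t1,t4},{t1,t5},{t2,t4},{t3,t4},{t4,t5},{t4,t6},{t1,t3,t4},{t1,t4,t5},{t2,t4,t6}}
  V3: {{t1},{t2},{t3},{t1,t2},{t1,t3},{t1,t4},{t1,t5},{t2,t4},{t2,t5},{t2,t6},{t3,t4},{t1,t3,t4},{t1,t4,t5},{t2,t4,t6}}
  V12: {{t1,t2}} {{t1,t5},{t4,t5},{t1,t4,t5}} {{t2,t4},{t4,t6},{t2,t4,t6}}
  V13: {{t2},{t1,t2},{t2,t4},{t2,t5},{t2,t6},{t2,t4,t6}} {{t1,t5},{t1,t4,t5}}
  V23: {{t1},{t1,t2},{t1,t3},{t1,t4},{t1,t5},{t3,t4},{t1,t3,t4},{t1,t4,t5}} {{t2,t4},{t2,t4,t6}}
  V123: {{t1,t2}} {{t1,t5},{t1,t4,t5}} {{t2,t4},{t2,t4,t6}}
C dims 3,7,3; δ0: rk 2, SNF 1^2; δ1: rk 3, SNF 1^3
Ȟ^0: (3−2)−0=1 ⇒ Z
Ȟ^1: (7−3)−2=2 ⇒ Z^2
Ȟ^2: (3−0)−3=0 ⇒ 0

Ȟ^0 ≅ Z; Ȟ^1 ≅ Z^2; Ȟ^2 ≅ 0


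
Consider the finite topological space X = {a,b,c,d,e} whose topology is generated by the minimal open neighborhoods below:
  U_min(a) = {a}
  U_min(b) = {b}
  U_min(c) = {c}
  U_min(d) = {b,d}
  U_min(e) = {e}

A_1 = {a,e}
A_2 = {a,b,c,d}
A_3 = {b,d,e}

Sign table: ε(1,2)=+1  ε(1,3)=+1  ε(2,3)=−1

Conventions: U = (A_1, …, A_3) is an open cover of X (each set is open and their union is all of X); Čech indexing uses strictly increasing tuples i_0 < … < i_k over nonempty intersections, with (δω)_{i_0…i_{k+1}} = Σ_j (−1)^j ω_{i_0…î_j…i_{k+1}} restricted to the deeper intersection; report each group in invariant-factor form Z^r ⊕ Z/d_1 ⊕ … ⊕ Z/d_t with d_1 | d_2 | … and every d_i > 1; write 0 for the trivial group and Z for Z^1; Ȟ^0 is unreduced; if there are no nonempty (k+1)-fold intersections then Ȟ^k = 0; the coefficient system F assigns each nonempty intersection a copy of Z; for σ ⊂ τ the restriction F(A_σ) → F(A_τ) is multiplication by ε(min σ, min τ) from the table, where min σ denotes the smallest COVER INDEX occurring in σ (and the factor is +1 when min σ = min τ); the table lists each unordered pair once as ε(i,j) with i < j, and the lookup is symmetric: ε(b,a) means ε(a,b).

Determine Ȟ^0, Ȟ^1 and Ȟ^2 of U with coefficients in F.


nonempty overlaps:
  A12={a} A13={e} A23={b,d}
C dims 3,3; δ0: rk 3, SNF 1^2·2
degree 0: 3−3−0 = 0 → Ȟ^0 ≅ 0
degree 1: 3−0−3 = 0 plus torsion [2] → Ȟ^1 ≅ Z/2
degree 2: 0−0−0 = 0 → Ȟ^2 ≅ 0

Ȟ^0 = 0, Ȟ^1 = Z/2 and Ȟ^2 = 0


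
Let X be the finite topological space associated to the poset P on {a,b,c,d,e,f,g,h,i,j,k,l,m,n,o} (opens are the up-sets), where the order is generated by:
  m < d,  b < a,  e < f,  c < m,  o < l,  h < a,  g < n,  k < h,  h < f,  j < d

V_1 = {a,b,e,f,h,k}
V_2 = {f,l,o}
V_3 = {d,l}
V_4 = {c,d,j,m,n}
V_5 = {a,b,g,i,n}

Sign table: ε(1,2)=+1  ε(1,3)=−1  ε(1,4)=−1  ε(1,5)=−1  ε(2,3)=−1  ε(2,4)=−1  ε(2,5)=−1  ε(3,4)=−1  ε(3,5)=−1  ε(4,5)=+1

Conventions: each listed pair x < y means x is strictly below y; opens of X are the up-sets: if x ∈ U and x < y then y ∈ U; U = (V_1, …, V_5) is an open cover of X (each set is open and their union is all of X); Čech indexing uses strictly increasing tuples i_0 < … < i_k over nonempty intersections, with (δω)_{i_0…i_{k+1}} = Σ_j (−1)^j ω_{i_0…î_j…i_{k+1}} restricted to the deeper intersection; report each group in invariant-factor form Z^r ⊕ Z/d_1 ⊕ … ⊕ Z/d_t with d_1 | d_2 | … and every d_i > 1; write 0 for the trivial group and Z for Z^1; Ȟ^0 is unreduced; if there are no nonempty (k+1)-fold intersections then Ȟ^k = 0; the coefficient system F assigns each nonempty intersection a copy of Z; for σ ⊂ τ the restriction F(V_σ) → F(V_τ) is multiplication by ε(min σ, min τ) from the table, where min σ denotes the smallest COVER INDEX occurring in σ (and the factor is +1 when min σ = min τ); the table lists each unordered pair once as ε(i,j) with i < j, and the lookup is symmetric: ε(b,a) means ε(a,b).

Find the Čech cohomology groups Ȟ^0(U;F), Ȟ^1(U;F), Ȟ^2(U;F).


Ȟ^0 ≅ 0,  Ȟ^1 ≅ Z/2,  Ȟ^2 ≅ 0

intersection data:
  V12={f} V15={a,b} V23={l} V34={d} V45={n}
C dims 5,5; δ0: rk 5, SNF 1^4·2
Ȟ^0 = (5 − 5) − 0 = 0, so Ȟ^0 ≅ 0
Ȟ^1 = (5 − 0) − 5 = 0 plus torsion [2], so Ȟ^1 ≅ Z/2
Ȟ^2 = (0 − 0) − 0 = 0, so Ȟ^2 ≅ 0


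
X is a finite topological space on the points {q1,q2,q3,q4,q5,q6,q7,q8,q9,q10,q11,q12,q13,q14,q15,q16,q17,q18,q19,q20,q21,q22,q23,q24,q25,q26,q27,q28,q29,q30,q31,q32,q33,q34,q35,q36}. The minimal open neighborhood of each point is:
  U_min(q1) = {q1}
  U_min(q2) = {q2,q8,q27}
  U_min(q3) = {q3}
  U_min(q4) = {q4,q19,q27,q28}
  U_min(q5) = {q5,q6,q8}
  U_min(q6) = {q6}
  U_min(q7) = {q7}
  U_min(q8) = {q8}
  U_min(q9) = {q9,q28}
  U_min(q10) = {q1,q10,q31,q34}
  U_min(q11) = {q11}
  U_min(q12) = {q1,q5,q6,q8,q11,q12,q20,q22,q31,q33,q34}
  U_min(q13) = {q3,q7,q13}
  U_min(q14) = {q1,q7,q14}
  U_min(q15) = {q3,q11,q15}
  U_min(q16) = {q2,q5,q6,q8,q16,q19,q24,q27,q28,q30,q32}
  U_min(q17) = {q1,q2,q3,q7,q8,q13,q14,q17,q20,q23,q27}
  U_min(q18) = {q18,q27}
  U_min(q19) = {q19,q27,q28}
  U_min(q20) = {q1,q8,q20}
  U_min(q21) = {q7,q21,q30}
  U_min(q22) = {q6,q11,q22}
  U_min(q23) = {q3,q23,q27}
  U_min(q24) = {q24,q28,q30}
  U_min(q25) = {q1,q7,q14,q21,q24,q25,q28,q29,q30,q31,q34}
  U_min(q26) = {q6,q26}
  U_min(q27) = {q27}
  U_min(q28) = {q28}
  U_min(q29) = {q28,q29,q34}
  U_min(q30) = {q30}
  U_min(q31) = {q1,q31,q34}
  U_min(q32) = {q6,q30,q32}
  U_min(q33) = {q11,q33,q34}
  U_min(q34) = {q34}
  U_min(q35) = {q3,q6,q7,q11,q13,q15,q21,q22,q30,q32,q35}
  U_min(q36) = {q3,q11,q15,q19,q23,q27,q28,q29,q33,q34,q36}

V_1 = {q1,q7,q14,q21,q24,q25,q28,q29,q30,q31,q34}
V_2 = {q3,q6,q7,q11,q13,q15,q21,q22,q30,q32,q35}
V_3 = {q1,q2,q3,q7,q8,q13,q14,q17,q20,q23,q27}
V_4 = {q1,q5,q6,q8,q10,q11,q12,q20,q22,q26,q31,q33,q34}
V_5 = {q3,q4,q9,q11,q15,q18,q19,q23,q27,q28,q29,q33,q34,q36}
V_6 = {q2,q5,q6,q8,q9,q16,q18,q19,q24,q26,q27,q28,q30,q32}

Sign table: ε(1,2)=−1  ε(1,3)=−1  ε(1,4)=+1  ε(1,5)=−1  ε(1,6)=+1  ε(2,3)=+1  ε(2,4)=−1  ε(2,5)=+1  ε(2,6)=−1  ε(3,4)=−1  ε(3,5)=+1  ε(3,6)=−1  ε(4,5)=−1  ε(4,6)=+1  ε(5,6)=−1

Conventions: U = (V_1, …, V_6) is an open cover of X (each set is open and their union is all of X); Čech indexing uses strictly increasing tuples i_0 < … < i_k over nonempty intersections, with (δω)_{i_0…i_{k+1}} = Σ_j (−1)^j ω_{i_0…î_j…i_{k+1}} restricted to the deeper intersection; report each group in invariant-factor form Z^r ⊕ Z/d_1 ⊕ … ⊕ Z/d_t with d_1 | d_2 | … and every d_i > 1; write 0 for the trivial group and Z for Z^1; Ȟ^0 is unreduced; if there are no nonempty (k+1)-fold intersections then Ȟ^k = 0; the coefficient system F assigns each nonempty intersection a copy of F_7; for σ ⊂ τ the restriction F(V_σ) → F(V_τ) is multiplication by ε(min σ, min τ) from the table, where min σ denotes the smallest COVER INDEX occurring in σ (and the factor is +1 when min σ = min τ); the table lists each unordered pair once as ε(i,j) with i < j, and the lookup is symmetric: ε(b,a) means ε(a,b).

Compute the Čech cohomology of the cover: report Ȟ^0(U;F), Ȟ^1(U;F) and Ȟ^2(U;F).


Ȟ^0 ≅ Z/7, Ȟ^1 ≅ 0, Ȟ^2 ≅ 0

nerve of the cover:
  V12={q7,q21,q30} V13={q1,q7,q14} V14={q1,q31,q34} V15={q28,q29,q34} V16={q24,q28,q30} V23={q3,q7,q13} V24={q6,q11,q22} V25={q3,q11,q15} V26={q6,q30,q32} V34={q1,q8,q20} V35={q3,q23,q27} V36={q2,q8,q27} V45={q11,q33,q34} V46={q5,q6,q8,q26} V56={q9,q18,q19,q27,q28}
  V123={q7} V126={q30} V134={q1} V145={q34} V156={q28} V235={q3} V245={q11} V246={q6} V346={q8} V356={q27}
C dims 6,15,10; δ0: rk_F7 5; δ1: rk_F7 10
Ȟ^0 = (6 − 5) − 0 = 1, so Ȟ^0 ≅ Z/7
Ȟ^1 = (15 − 10) − 5 = 0, so Ȟ^1 ≅ 0
Ȟ^2 = (10 − 0) − 10 = 0, so Ȟ^2 ≅ 0


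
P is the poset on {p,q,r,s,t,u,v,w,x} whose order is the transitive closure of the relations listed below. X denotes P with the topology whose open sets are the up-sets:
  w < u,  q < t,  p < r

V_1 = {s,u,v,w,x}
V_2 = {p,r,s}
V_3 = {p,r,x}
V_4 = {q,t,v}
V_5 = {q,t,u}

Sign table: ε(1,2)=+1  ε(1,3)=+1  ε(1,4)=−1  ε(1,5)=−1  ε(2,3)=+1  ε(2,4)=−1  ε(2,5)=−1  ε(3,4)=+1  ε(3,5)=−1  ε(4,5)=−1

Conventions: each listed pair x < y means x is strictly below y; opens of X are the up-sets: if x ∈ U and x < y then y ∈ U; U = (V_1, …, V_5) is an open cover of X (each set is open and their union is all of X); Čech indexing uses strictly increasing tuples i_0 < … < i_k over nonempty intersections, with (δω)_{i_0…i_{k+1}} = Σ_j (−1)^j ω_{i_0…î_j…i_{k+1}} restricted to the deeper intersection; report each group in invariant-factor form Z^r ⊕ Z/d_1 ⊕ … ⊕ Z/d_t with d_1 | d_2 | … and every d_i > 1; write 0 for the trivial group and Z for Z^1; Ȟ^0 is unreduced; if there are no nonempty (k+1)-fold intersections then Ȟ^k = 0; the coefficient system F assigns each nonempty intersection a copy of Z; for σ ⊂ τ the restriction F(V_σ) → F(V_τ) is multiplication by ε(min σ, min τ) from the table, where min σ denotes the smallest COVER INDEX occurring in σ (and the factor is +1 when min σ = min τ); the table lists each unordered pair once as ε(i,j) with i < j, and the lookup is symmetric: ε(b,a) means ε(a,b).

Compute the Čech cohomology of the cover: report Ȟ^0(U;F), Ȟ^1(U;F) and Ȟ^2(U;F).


nonempty intersections:
  V12={s} V13={x} V14={v} V15={u} V23={p,r} V45={q,t}
C dims 5,6; δ0: rk 5, SNF 1^4·2
Ȟ^0: (5−5)−0=0 ⇒ 0
Ȟ^1: (6−0)−5=1 plus torsion [2] ⇒ Z ⊕ Z/2
Ȟ^2: (0−0)−0=0 ⇒ 0

Ȟ^0(U;F) ≅ 0, Ȟ^1(U;F) ≅ Z ⊕ Z/2, Ȟ^2(U;F) ≅ 0


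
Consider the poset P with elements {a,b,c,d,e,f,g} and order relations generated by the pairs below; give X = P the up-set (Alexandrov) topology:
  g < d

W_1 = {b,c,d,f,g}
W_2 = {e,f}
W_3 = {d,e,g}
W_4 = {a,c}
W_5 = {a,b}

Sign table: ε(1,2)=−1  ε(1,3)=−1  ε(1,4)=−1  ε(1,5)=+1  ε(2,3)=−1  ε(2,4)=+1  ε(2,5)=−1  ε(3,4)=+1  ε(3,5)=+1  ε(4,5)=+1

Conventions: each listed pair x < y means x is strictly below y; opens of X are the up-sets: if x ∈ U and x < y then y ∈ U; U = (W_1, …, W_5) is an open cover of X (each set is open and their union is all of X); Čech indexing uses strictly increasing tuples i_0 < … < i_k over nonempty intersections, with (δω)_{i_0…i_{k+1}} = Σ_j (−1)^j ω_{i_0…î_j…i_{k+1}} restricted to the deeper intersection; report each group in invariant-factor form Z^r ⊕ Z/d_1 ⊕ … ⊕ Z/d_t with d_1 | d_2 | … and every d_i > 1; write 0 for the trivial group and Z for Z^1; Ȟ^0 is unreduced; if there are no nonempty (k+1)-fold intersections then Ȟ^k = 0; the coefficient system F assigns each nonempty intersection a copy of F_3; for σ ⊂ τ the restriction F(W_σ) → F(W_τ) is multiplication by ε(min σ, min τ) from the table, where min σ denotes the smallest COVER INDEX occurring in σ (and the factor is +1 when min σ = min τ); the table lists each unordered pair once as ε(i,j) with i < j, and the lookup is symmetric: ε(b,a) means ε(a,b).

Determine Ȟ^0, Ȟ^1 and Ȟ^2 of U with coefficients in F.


Ȟ^0 = 0, Ȟ^1 = Z/3, Ȟ^2 = 0

intersection data:
  W12={f} W13={d,g} W14={c} W15={b} W23={e} W45={a}
C dims 5,6; δ0: rk_F3 5
Ȟ^0 = (5 − 5) − 0 = 0, so Ȟ^0 ≅ 0
Ȟ^1 = (6 − 0) − 5 = 1, so Ȟ^1 ≅ Z/3
Ȟ^2 = (0 − 0) − 0 = 0, so Ȟ^2 ≅ 0


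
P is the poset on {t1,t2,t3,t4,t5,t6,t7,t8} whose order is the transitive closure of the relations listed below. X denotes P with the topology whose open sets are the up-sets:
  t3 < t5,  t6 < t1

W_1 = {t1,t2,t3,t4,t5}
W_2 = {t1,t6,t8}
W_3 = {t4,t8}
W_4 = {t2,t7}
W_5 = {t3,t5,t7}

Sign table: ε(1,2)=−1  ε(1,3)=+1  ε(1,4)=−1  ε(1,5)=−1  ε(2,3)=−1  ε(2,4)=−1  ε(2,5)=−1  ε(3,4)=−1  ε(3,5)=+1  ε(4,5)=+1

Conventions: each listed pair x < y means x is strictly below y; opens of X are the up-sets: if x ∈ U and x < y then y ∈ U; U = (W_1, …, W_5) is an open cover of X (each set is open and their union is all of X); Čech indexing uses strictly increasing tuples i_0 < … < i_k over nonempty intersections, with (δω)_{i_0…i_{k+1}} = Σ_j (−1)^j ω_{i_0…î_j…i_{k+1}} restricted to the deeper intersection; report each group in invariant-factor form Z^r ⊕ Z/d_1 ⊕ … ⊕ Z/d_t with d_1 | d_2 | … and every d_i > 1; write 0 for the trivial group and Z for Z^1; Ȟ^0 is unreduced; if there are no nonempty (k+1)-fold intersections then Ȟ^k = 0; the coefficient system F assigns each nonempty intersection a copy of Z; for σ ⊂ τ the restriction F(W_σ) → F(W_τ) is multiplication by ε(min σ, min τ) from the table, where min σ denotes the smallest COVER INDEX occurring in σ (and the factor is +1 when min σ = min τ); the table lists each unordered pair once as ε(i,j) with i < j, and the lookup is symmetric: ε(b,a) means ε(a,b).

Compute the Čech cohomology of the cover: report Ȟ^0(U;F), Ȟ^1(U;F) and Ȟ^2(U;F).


Ȟ^0(U;F) ≅ Z,  Ȟ^1(U;F) ≅ Z^2,  Ȟ^2(U;F) ≅ 0

nonempty intersections:
  W12={t1} W13={t4} W14={t2} W15={t3,t5} W23={t8} W45={t7}
C dims 5,6; δ0: rk 4, SNF 1^4
Ȟ^0: (5−4)−0=1 ⇒ Z
Ȟ^1: (6−0)−4=2 ⇒ Z^2
Ȟ^2: (0−0)−0=0 ⇒ 0


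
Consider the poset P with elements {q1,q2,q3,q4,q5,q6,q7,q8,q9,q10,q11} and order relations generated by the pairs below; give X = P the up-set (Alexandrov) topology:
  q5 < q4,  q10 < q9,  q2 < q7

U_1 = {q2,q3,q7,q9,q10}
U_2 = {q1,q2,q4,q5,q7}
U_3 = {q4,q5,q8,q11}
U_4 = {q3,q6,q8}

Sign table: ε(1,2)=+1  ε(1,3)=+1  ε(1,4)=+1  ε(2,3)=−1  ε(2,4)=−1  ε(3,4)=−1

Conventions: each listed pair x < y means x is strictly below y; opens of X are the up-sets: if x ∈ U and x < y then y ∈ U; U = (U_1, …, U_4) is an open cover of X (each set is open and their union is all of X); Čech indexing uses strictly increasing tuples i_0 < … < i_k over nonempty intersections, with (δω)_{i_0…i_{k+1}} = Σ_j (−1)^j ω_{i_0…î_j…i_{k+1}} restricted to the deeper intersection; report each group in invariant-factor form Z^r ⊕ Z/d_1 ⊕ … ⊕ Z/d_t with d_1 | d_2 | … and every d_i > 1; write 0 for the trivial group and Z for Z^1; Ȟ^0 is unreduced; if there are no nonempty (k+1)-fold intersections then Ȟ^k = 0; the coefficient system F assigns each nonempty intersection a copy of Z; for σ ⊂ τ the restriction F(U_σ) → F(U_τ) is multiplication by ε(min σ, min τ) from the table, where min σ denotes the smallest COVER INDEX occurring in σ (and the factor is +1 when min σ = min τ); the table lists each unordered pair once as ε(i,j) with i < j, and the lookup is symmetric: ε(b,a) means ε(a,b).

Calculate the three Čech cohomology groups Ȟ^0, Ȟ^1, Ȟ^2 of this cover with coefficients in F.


nonempty overlaps:
  U12={q2,q7} U14={q3} U23={q4,q5} U34={q8}
C dims 4,4; δ0: rk 3, SNF 1^3
degree 0: 4−3−0 = 1 → Ȟ^0 ≅ Z
degree 1: 4−0−3 = 1 → Ȟ^1 ≅ Z
degree 2: 0−0−0 = 0 → Ȟ^2 ≅ 0

Ȟ^0(U;F) ≅ Z,  Ȟ^1(U;F) ≅ Z,  Ȟ^2(U;F) ≅ 0
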